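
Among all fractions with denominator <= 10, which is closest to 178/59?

Expand x = 178/59 as a continued fraction with the Euclidean algorithm:
  178 = 3*59 + 1, so a_0 = 3.
  59 = 59*1 + 0, so a_1 = 59.
so x = [3; 59].
Convergents (p_i = a_i*p_{i-1} + p_{i-2}, q_i = a_i*q_{i-1} + q_{i-2} with p_{-2}=0, p_{-1}=1, q_{-2}=1, q_{-1}=0), until the denominator exceeds 10:
  i=0: a_0=3, p_0 = 3*1 + 0 = 3, q_0 = 3*0 + 1 = 1.
  i=1: a_1=59, p_1 = 59*3 + 1 = 178, q_1 = 59*1 + 0 = 59.
q_1 = 59 > 10, so the last convergent with denominator <= 10 is p_0/q_0 = 3/1.
The closest fraction with denominator <= 10 is either p_0/q_0 or the intermediate fraction (k*p_0 + p_{-1})/(k*q_0 + q_{-1}) with the largest k >= 1 whose denominator stays <= 10; these approach x as k grows, and every other convergent or intermediate fraction in range is farther away.
Largest k: floor((10 - q_{-1})/q_0) = floor((10 - 0)/1) = 10 (using the seeds p_{-1} = 1, q_{-1} = 0).
That gives (10*3 + 1)/(10*1 + 0) = 31/10.
Compare the errors: |x - 3/1| = |178*1 - 3*59|/(59*1) = 1/59, and |x - 31/10| = |178*10 - 31*59|/(59*10) = 49/590.
Cross-multiplying, 1*590 = 590 < 2891 = 49*59, so 1/59 is smaller: the convergent 3/1 is closer to x than 31/10.

3/1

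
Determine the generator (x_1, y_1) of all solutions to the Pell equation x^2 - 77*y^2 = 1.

First expand sqrt(77) as a continued fraction. With x_i = (sqrt(77) + m_i)/d_i and (m_0, d_0) = (0, 1): a_0 = floor(sqrt(77)) = 8, since 8^2 = 64 <= 77 < 81 = 9^2.
Iterate m_{i+1} = d_i*a_i - m_i, d_{i+1} = (77 - m_{i+1}^2)/d_i, a_{i+1} = floor((a_0 + m_{i+1})/d_{i+1}):
  m_1 = 1*8 - 0 = 8, d_1 = (77 - 8^2)/1 = 13/1 = 13, a_1 = floor((8 + 8)/13) = 1.
  m_2 = 13*1 - 8 = 5, d_2 = (77 - 5^2)/13 = 52/13 = 4, a_2 = floor((8 + 5)/4) = 3.
  m_3 = 4*3 - 5 = 7, d_3 = (77 - 7^2)/4 = 28/4 = 7, a_3 = floor((8 + 7)/7) = 2.
  m_4 = 7*2 - 7 = 7, d_4 = (77 - 7^2)/7 = 28/7 = 4, a_4 = floor((8 + 7)/4) = 3.
  m_5 = 4*3 - 7 = 5, d_5 = (77 - 5^2)/4 = 52/4 = 13, a_5 = floor((8 + 5)/13) = 1.
  m_6 = 13*1 - 5 = 8, d_6 = (77 - 8^2)/13 = 13/13 = 1, a_6 = floor((8 + 8)/1) = 16.
  m_7 = 1*16 - 8 = 8, d_7 = (77 - 8^2)/1 = 13/1 = 13: (m_7, d_7) = (m_1, d_1) = (8, 13), so from here the quotients repeat a_1, ..., a_6; the period length is 6.
So sqrt(77) = [8; (1, 3, 2, 3, 1, 16)] with period length k = 6.
k is even, so the fundamental solution of x^2 - 77y^2 = 1 is (p_{k-1}, q_{k-1}) = (p_5, q_5); compute convergents through index 5.
Convergents (p_i = a_i*p_{i-1} + p_{i-2}, q_i = a_i*q_{i-1} + q_{i-2} with p_{-2}=0, p_{-1}=1, q_{-2}=1, q_{-1}=0):
  i=0: a_0=8, p_0 = 8*1 + 0 = 8, q_0 = 8*0 + 1 = 1.
  i=1: a_1=1, p_1 = 1*8 + 1 = 9, q_1 = 1*1 + 0 = 1.
  i=2: a_2=3, p_2 = 3*9 + 8 = 35, q_2 = 3*1 + 1 = 4.
  i=3: a_3=2, p_3 = 2*35 + 9 = 79, q_3 = 2*4 + 1 = 9.
  i=4: a_4=3, p_4 = 3*79 + 35 = 272, q_4 = 3*9 + 4 = 31.
  i=5: a_5=1, p_5 = 1*272 + 79 = 351, q_5 = 1*31 + 9 = 40.
Check: 351^2 - 77*40^2 = 123201 - 123200 = 1, so (x, y) = (351, 40) solves the equation, and by the theorem it is the least positive solution.

(x, y) = (351, 40)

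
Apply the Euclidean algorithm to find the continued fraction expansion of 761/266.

Run the Euclidean algorithm on 761 and 266; the successive quotients are the partial quotients a_0, a_1, ... (each step inverts the fractional part left over by the previous one):
  761 = 2*266 + 229, so a_0 = 2.
  266 = 1*229 + 37, so a_1 = 1.
  229 = 6*37 + 7, so a_2 = 6.
  37 = 5*7 + 2, so a_3 = 5.
  7 = 3*2 + 1, so a_4 = 3.
  2 = 2*1 + 0, so a_5 = 2.
The remainder reaches 0 after 6 divisions, so the expansion has 6 partial quotients, read off in order.

[2; 1, 6, 5, 3, 2]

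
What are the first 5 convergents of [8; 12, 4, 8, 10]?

8/1, 97/12, 396/49, 3265/404, 33046/4089

Using the convergent recurrence p_i = a_i*p_{i-1} + p_{i-2}, q_i = a_i*q_{i-1} + q_{i-2} with p_{-2}=0, p_{-1}=1, q_{-2}=1, q_{-1}=0:
  i=0: a_0=8, p_0 = 8*1 + 0 = 8, q_0 = 8*0 + 1 = 1.
  i=1: a_1=12, p_1 = 12*8 + 1 = 97, q_1 = 12*1 + 0 = 12.
  i=2: a_2=4, p_2 = 4*97 + 8 = 396, q_2 = 4*12 + 1 = 49.
  i=3: a_3=8, p_3 = 8*396 + 97 = 3265, q_3 = 8*49 + 12 = 404.
  i=4: a_4=10, p_4 = 10*3265 + 396 = 33046, q_4 = 10*404 + 49 = 4089.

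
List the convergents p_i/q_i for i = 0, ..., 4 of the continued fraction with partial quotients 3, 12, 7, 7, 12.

Using the convergent recurrence p_i = a_i*p_{i-1} + p_{i-2}, q_i = a_i*q_{i-1} + q_{i-2} with p_{-2}=0, p_{-1}=1, q_{-2}=1, q_{-1}=0:
  i=0: a_0=3, p_0 = 3*1 + 0 = 3, q_0 = 3*0 + 1 = 1.
  i=1: a_1=12, p_1 = 12*3 + 1 = 37, q_1 = 12*1 + 0 = 12.
  i=2: a_2=7, p_2 = 7*37 + 3 = 262, q_2 = 7*12 + 1 = 85.
  i=3: a_3=7, p_3 = 7*262 + 37 = 1871, q_3 = 7*85 + 12 = 607.
  i=4: a_4=12, p_4 = 12*1871 + 262 = 22714, q_4 = 12*607 + 85 = 7369.

3/1, 37/12, 262/85, 1871/607, 22714/7369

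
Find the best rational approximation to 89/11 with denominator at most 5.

Expand x = 89/11 as a continued fraction with the Euclidean algorithm:
  89 = 8*11 + 1, so a_0 = 8.
  11 = 11*1 + 0, so a_1 = 11.
so x = [8; 11].
Convergents (p_i = a_i*p_{i-1} + p_{i-2}, q_i = a_i*q_{i-1} + q_{i-2} with p_{-2}=0, p_{-1}=1, q_{-2}=1, q_{-1}=0), until the denominator exceeds 5:
  i=0: a_0=8, p_0 = 8*1 + 0 = 8, q_0 = 8*0 + 1 = 1.
  i=1: a_1=11, p_1 = 11*8 + 1 = 89, q_1 = 11*1 + 0 = 11.
q_1 = 11 > 5, so the last convergent with denominator <= 5 is p_0/q_0 = 8/1.
The closest fraction with denominator <= 5 is either p_0/q_0 or the intermediate fraction (k*p_0 + p_{-1})/(k*q_0 + q_{-1}) with the largest k >= 1 whose denominator stays <= 5; these approach x as k grows, and every other convergent or intermediate fraction in range is farther away.
Largest k: floor((5 - q_{-1})/q_0) = floor((5 - 0)/1) = 5 (using the seeds p_{-1} = 1, q_{-1} = 0).
That gives (5*8 + 1)/(5*1 + 0) = 41/5.
Compare the errors: |x - 8/1| = |89*1 - 8*11|/(11*1) = 1/11, and |x - 41/5| = |89*5 - 41*11|/(11*5) = 6/55.
Cross-multiplying, 1*55 = 55 < 66 = 6*11, so 1/11 is smaller: the convergent 8/1 is closer to x than 41/5.

8/1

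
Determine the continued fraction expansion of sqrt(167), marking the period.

[12; (1, 11, 1, 24)]

Write x_i = (sqrt(167) + m_i)/d_i with (m_0, d_0) = (0, 1). a_0 = floor(sqrt(167)) = 12, since 12^2 = 144 <= 167 < 169 = 13^2.
Iterate m_{i+1} = d_i*a_i - m_i, d_{i+1} = (167 - m_{i+1}^2)/d_i, a_{i+1} = floor((a_0 + m_{i+1})/d_{i+1}):
  m_1 = 1*12 - 0 = 12, d_1 = (167 - 12^2)/1 = 23/1 = 23, a_1 = floor((12 + 12)/23) = 1.
  m_2 = 23*1 - 12 = 11, d_2 = (167 - 11^2)/23 = 46/23 = 2, a_2 = floor((12 + 11)/2) = 11.
  m_3 = 2*11 - 11 = 11, d_3 = (167 - 11^2)/2 = 46/2 = 23, a_3 = floor((12 + 11)/23) = 1.
  m_4 = 23*1 - 11 = 12, d_4 = (167 - 12^2)/23 = 23/23 = 1, a_4 = floor((12 + 12)/1) = 24.
  m_5 = 1*24 - 12 = 12, d_5 = (167 - 12^2)/1 = 23/1 = 23: (m_5, d_5) = (m_1, d_1) = (12, 23), so from here the quotients repeat a_1, ..., a_4; the period length is 4.
Hence the expansion of sqrt(167) is a_0 = 12 followed by the repeating block 1, 11, 1, 24 (period 4).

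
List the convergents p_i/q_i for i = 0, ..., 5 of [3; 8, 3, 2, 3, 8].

3/1, 25/8, 78/25, 181/58, 621/199, 5149/1650

Using the convergent recurrence p_i = a_i*p_{i-1} + p_{i-2}, q_i = a_i*q_{i-1} + q_{i-2} with p_{-2}=0, p_{-1}=1, q_{-2}=1, q_{-1}=0:
  i=0: a_0=3, p_0 = 3*1 + 0 = 3, q_0 = 3*0 + 1 = 1.
  i=1: a_1=8, p_1 = 8*3 + 1 = 25, q_1 = 8*1 + 0 = 8.
  i=2: a_2=3, p_2 = 3*25 + 3 = 78, q_2 = 3*8 + 1 = 25.
  i=3: a_3=2, p_3 = 2*78 + 25 = 181, q_3 = 2*25 + 8 = 58.
  i=4: a_4=3, p_4 = 3*181 + 78 = 621, q_4 = 3*58 + 25 = 199.
  i=5: a_5=8, p_5 = 8*621 + 181 = 5149, q_5 = 8*199 + 58 = 1650.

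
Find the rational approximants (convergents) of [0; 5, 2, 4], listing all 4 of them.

Using the convergent recurrence p_i = a_i*p_{i-1} + p_{i-2}, q_i = a_i*q_{i-1} + q_{i-2} with p_{-2}=0, p_{-1}=1, q_{-2}=1, q_{-1}=0:
  i=0: a_0=0, p_0 = 0*1 + 0 = 0, q_0 = 0*0 + 1 = 1.
  i=1: a_1=5, p_1 = 5*0 + 1 = 1, q_1 = 5*1 + 0 = 5.
  i=2: a_2=2, p_2 = 2*1 + 0 = 2, q_2 = 2*5 + 1 = 11.
  i=3: a_3=4, p_3 = 4*2 + 1 = 9, q_3 = 4*11 + 5 = 49.

0/1, 1/5, 2/11, 9/49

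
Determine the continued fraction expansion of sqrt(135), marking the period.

[11; (1, 1, 1, 1, 1, 1, 1, 22)]

Write x_i = (sqrt(135) + m_i)/d_i with (m_0, d_0) = (0, 1). a_0 = floor(sqrt(135)) = 11, since 11^2 = 121 <= 135 < 144 = 12^2.
Iterate m_{i+1} = d_i*a_i - m_i, d_{i+1} = (135 - m_{i+1}^2)/d_i, a_{i+1} = floor((a_0 + m_{i+1})/d_{i+1}):
  m_1 = 1*11 - 0 = 11, d_1 = (135 - 11^2)/1 = 14/1 = 14, a_1 = floor((11 + 11)/14) = 1.
  m_2 = 14*1 - 11 = 3, d_2 = (135 - 3^2)/14 = 126/14 = 9, a_2 = floor((11 + 3)/9) = 1.
  m_3 = 9*1 - 3 = 6, d_3 = (135 - 6^2)/9 = 99/9 = 11, a_3 = floor((11 + 6)/11) = 1.
  m_4 = 11*1 - 6 = 5, d_4 = (135 - 5^2)/11 = 110/11 = 10, a_4 = floor((11 + 5)/10) = 1.
  m_5 = 10*1 - 5 = 5, d_5 = (135 - 5^2)/10 = 110/10 = 11, a_5 = floor((11 + 5)/11) = 1.
  m_6 = 11*1 - 5 = 6, d_6 = (135 - 6^2)/11 = 99/11 = 9, a_6 = floor((11 + 6)/9) = 1.
  m_7 = 9*1 - 6 = 3, d_7 = (135 - 3^2)/9 = 126/9 = 14, a_7 = floor((11 + 3)/14) = 1.
  m_8 = 14*1 - 3 = 11, d_8 = (135 - 11^2)/14 = 14/14 = 1, a_8 = floor((11 + 11)/1) = 22.
  m_9 = 1*22 - 11 = 11, d_9 = (135 - 11^2)/1 = 14/1 = 14: (m_9, d_9) = (m_1, d_1) = (11, 14), so from here the quotients repeat a_1, ..., a_8; the period length is 8.
Hence the expansion of sqrt(135) is a_0 = 11 followed by the repeating block 1, 1, 1, 1, 1, 1, 1, 22 (period 8).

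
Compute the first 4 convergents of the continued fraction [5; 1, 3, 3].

5/1, 6/1, 23/4, 75/13

Using the convergent recurrence p_i = a_i*p_{i-1} + p_{i-2}, q_i = a_i*q_{i-1} + q_{i-2} with p_{-2}=0, p_{-1}=1, q_{-2}=1, q_{-1}=0:
  i=0: a_0=5, p_0 = 5*1 + 0 = 5, q_0 = 5*0 + 1 = 1.
  i=1: a_1=1, p_1 = 1*5 + 1 = 6, q_1 = 1*1 + 0 = 1.
  i=2: a_2=3, p_2 = 3*6 + 5 = 23, q_2 = 3*1 + 1 = 4.
  i=3: a_3=3, p_3 = 3*23 + 6 = 75, q_3 = 3*4 + 1 = 13.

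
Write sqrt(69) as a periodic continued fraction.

[8; (3, 3, 1, 4, 1, 3, 3, 16)]

Write x_i = (sqrt(69) + m_i)/d_i with (m_0, d_0) = (0, 1). a_0 = floor(sqrt(69)) = 8, since 8^2 = 64 <= 69 < 81 = 9^2.
Iterate m_{i+1} = d_i*a_i - m_i, d_{i+1} = (69 - m_{i+1}^2)/d_i, a_{i+1} = floor((a_0 + m_{i+1})/d_{i+1}):
  m_1 = 1*8 - 0 = 8, d_1 = (69 - 8^2)/1 = 5/1 = 5, a_1 = floor((8 + 8)/5) = 3.
  m_2 = 5*3 - 8 = 7, d_2 = (69 - 7^2)/5 = 20/5 = 4, a_2 = floor((8 + 7)/4) = 3.
  m_3 = 4*3 - 7 = 5, d_3 = (69 - 5^2)/4 = 44/4 = 11, a_3 = floor((8 + 5)/11) = 1.
  m_4 = 11*1 - 5 = 6, d_4 = (69 - 6^2)/11 = 33/11 = 3, a_4 = floor((8 + 6)/3) = 4.
  m_5 = 3*4 - 6 = 6, d_5 = (69 - 6^2)/3 = 33/3 = 11, a_5 = floor((8 + 6)/11) = 1.
  m_6 = 11*1 - 6 = 5, d_6 = (69 - 5^2)/11 = 44/11 = 4, a_6 = floor((8 + 5)/4) = 3.
  m_7 = 4*3 - 5 = 7, d_7 = (69 - 7^2)/4 = 20/4 = 5, a_7 = floor((8 + 7)/5) = 3.
  m_8 = 5*3 - 7 = 8, d_8 = (69 - 8^2)/5 = 5/5 = 1, a_8 = floor((8 + 8)/1) = 16.
  m_9 = 1*16 - 8 = 8, d_9 = (69 - 8^2)/1 = 5/1 = 5: (m_9, d_9) = (m_1, d_1) = (8, 5), so from here the quotients repeat a_1, ..., a_8; the period length is 8.
Hence the expansion of sqrt(69) is a_0 = 8 followed by the repeating block 3, 3, 1, 4, 1, 3, 3, 16 (period 8).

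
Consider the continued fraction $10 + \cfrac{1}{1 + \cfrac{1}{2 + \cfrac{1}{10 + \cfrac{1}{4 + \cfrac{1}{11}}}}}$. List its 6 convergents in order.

Using the convergent recurrence p_i = a_i*p_{i-1} + p_{i-2}, q_i = a_i*q_{i-1} + q_{i-2} with p_{-2}=0, p_{-1}=1, q_{-2}=1, q_{-1}=0:
  i=0: a_0=10, p_0 = 10*1 + 0 = 10, q_0 = 10*0 + 1 = 1.
  i=1: a_1=1, p_1 = 1*10 + 1 = 11, q_1 = 1*1 + 0 = 1.
  i=2: a_2=2, p_2 = 2*11 + 10 = 32, q_2 = 2*1 + 1 = 3.
  i=3: a_3=10, p_3 = 10*32 + 11 = 331, q_3 = 10*3 + 1 = 31.
  i=4: a_4=4, p_4 = 4*331 + 32 = 1356, q_4 = 4*31 + 3 = 127.
  i=5: a_5=11, p_5 = 11*1356 + 331 = 15247, q_5 = 11*127 + 31 = 1428.

10/1, 11/1, 32/3, 331/31, 1356/127, 15247/1428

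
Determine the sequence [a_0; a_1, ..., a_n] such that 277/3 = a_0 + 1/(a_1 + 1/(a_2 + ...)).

[92; 3]

Run the Euclidean algorithm on 277 and 3; the successive quotients are the partial quotients a_0, a_1, ... (each step inverts the fractional part left over by the previous one):
  277 = 92*3 + 1, so a_0 = 92.
  3 = 3*1 + 0, so a_1 = 3.
The remainder reaches 0 after 2 divisions, so the expansion has 2 partial quotients, read off in order.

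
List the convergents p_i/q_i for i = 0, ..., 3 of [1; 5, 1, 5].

Using the convergent recurrence p_i = a_i*p_{i-1} + p_{i-2}, q_i = a_i*q_{i-1} + q_{i-2} with p_{-2}=0, p_{-1}=1, q_{-2}=1, q_{-1}=0:
  i=0: a_0=1, p_0 = 1*1 + 0 = 1, q_0 = 1*0 + 1 = 1.
  i=1: a_1=5, p_1 = 5*1 + 1 = 6, q_1 = 5*1 + 0 = 5.
  i=2: a_2=1, p_2 = 1*6 + 1 = 7, q_2 = 1*5 + 1 = 6.
  i=3: a_3=5, p_3 = 5*7 + 6 = 41, q_3 = 5*6 + 5 = 35.

1/1, 6/5, 7/6, 41/35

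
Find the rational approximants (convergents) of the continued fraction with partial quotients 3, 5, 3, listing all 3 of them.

Using the convergent recurrence p_i = a_i*p_{i-1} + p_{i-2}, q_i = a_i*q_{i-1} + q_{i-2} with p_{-2}=0, p_{-1}=1, q_{-2}=1, q_{-1}=0:
  i=0: a_0=3, p_0 = 3*1 + 0 = 3, q_0 = 3*0 + 1 = 1.
  i=1: a_1=5, p_1 = 5*3 + 1 = 16, q_1 = 5*1 + 0 = 5.
  i=2: a_2=3, p_2 = 3*16 + 3 = 51, q_2 = 3*5 + 1 = 16.

3/1, 16/5, 51/16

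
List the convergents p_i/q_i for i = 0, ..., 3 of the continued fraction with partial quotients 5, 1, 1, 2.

Using the convergent recurrence p_i = a_i*p_{i-1} + p_{i-2}, q_i = a_i*q_{i-1} + q_{i-2} with p_{-2}=0, p_{-1}=1, q_{-2}=1, q_{-1}=0:
  i=0: a_0=5, p_0 = 5*1 + 0 = 5, q_0 = 5*0 + 1 = 1.
  i=1: a_1=1, p_1 = 1*5 + 1 = 6, q_1 = 1*1 + 0 = 1.
  i=2: a_2=1, p_2 = 1*6 + 5 = 11, q_2 = 1*1 + 1 = 2.
  i=3: a_3=2, p_3 = 2*11 + 6 = 28, q_3 = 2*2 + 1 = 5.

5/1, 6/1, 11/2, 28/5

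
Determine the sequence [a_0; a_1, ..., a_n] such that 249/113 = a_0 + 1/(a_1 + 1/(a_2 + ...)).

Run the Euclidean algorithm on 249 and 113; the successive quotients are the partial quotients a_0, a_1, ... (each step inverts the fractional part left over by the previous one):
  249 = 2*113 + 23, so a_0 = 2.
  113 = 4*23 + 21, so a_1 = 4.
  23 = 1*21 + 2, so a_2 = 1.
  21 = 10*2 + 1, so a_3 = 10.
  2 = 2*1 + 0, so a_4 = 2.
The remainder reaches 0 after 5 divisions, so the expansion has 5 partial quotients, read off in order.

[2; 4, 1, 10, 2]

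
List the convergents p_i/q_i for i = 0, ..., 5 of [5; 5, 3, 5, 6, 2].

5/1, 26/5, 83/16, 441/85, 2729/526, 5899/1137

Using the convergent recurrence p_i = a_i*p_{i-1} + p_{i-2}, q_i = a_i*q_{i-1} + q_{i-2} with p_{-2}=0, p_{-1}=1, q_{-2}=1, q_{-1}=0:
  i=0: a_0=5, p_0 = 5*1 + 0 = 5, q_0 = 5*0 + 1 = 1.
  i=1: a_1=5, p_1 = 5*5 + 1 = 26, q_1 = 5*1 + 0 = 5.
  i=2: a_2=3, p_2 = 3*26 + 5 = 83, q_2 = 3*5 + 1 = 16.
  i=3: a_3=5, p_3 = 5*83 + 26 = 441, q_3 = 5*16 + 5 = 85.
  i=4: a_4=6, p_4 = 6*441 + 83 = 2729, q_4 = 6*85 + 16 = 526.
  i=5: a_5=2, p_5 = 2*2729 + 441 = 5899, q_5 = 2*526 + 85 = 1137.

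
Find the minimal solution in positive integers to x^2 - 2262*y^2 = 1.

First expand sqrt(2262) as a continued fraction. With x_i = (sqrt(2262) + m_i)/d_i and (m_0, d_0) = (0, 1): a_0 = floor(sqrt(2262)) = 47, since 47^2 = 2209 <= 2262 < 2304 = 48^2.
Iterate m_{i+1} = d_i*a_i - m_i, d_{i+1} = (2262 - m_{i+1}^2)/d_i, a_{i+1} = floor((a_0 + m_{i+1})/d_{i+1}):
  m_1 = 1*47 - 0 = 47, d_1 = (2262 - 47^2)/1 = 53/1 = 53, a_1 = floor((47 + 47)/53) = 1.
  m_2 = 53*1 - 47 = 6, d_2 = (2262 - 6^2)/53 = 2226/53 = 42, a_2 = floor((47 + 6)/42) = 1.
  m_3 = 42*1 - 6 = 36, d_3 = (2262 - 36^2)/42 = 966/42 = 23, a_3 = floor((47 + 36)/23) = 3.
  m_4 = 23*3 - 36 = 33, d_4 = (2262 - 33^2)/23 = 1173/23 = 51, a_4 = floor((47 + 33)/51) = 1.
  m_5 = 51*1 - 33 = 18, d_5 = (2262 - 18^2)/51 = 1938/51 = 38, a_5 = floor((47 + 18)/38) = 1.
  m_6 = 38*1 - 18 = 20, d_6 = (2262 - 20^2)/38 = 1862/38 = 49, a_6 = floor((47 + 20)/49) = 1.
  m_7 = 49*1 - 20 = 29, d_7 = (2262 - 29^2)/49 = 1421/49 = 29, a_7 = floor((47 + 29)/29) = 2.
  m_8 = 29*2 - 29 = 29, d_8 = (2262 - 29^2)/29 = 1421/29 = 49, a_8 = floor((47 + 29)/49) = 1.
  m_9 = 49*1 - 29 = 20, d_9 = (2262 - 20^2)/49 = 1862/49 = 38, a_9 = floor((47 + 20)/38) = 1.
  m_10 = 38*1 - 20 = 18, d_10 = (2262 - 18^2)/38 = 1938/38 = 51, a_10 = floor((47 + 18)/51) = 1.
  m_11 = 51*1 - 18 = 33, d_11 = (2262 - 33^2)/51 = 1173/51 = 23, a_11 = floor((47 + 33)/23) = 3.
  m_12 = 23*3 - 33 = 36, d_12 = (2262 - 36^2)/23 = 966/23 = 42, a_12 = floor((47 + 36)/42) = 1.
  m_13 = 42*1 - 36 = 6, d_13 = (2262 - 6^2)/42 = 2226/42 = 53, a_13 = floor((47 + 6)/53) = 1.
  m_14 = 53*1 - 6 = 47, d_14 = (2262 - 47^2)/53 = 53/53 = 1, a_14 = floor((47 + 47)/1) = 94.
  m_15 = 1*94 - 47 = 47, d_15 = (2262 - 47^2)/1 = 53/1 = 53: (m_15, d_15) = (m_1, d_1) = (47, 53), so from here the quotients repeat a_1, ..., a_14; the period length is 14.
So sqrt(2262) = [47; (1, 1, 3, 1, 1, 1, 2, 1, 1, 1, 3, 1, 1, 94)] with period length k = 14.
k is even, so the fundamental solution of x^2 - 2262y^2 = 1 is (p_{k-1}, q_{k-1}) = (p_13, q_13); compute convergents through index 13.
Convergents (p_i = a_i*p_{i-1} + p_{i-2}, q_i = a_i*q_{i-1} + q_{i-2} with p_{-2}=0, p_{-1}=1, q_{-2}=1, q_{-1}=0):
  i=0: a_0=47, p_0 = 47*1 + 0 = 47, q_0 = 47*0 + 1 = 1.
  i=1: a_1=1, p_1 = 1*47 + 1 = 48, q_1 = 1*1 + 0 = 1.
  i=2: a_2=1, p_2 = 1*48 + 47 = 95, q_2 = 1*1 + 1 = 2.
  i=3: a_3=3, p_3 = 3*95 + 48 = 333, q_3 = 3*2 + 1 = 7.
  i=4: a_4=1, p_4 = 1*333 + 95 = 428, q_4 = 1*7 + 2 = 9.
  i=5: a_5=1, p_5 = 1*428 + 333 = 761, q_5 = 1*9 + 7 = 16.
  i=6: a_6=1, p_6 = 1*761 + 428 = 1189, q_6 = 1*16 + 9 = 25.
  i=7: a_7=2, p_7 = 2*1189 + 761 = 3139, q_7 = 2*25 + 16 = 66.
  i=8: a_8=1, p_8 = 1*3139 + 1189 = 4328, q_8 = 1*66 + 25 = 91.
  i=9: a_9=1, p_9 = 1*4328 + 3139 = 7467, q_9 = 1*91 + 66 = 157.
  i=10: a_10=1, p_10 = 1*7467 + 4328 = 11795, q_10 = 1*157 + 91 = 248.
  i=11: a_11=3, p_11 = 3*11795 + 7467 = 42852, q_11 = 3*248 + 157 = 901.
  i=12: a_12=1, p_12 = 1*42852 + 11795 = 54647, q_12 = 1*901 + 248 = 1149.
  i=13: a_13=1, p_13 = 1*54647 + 42852 = 97499, q_13 = 1*1149 + 901 = 2050.
Check: 97499^2 - 2262*2050^2 = 9506055001 - 9506055000 = 1, so (x, y) = (97499, 2050) solves the equation, and by the theorem it is the least positive solution.

(x, y) = (97499, 2050)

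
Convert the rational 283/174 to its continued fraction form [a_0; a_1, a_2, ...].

Run the Euclidean algorithm on 283 and 174; the successive quotients are the partial quotients a_0, a_1, ... (each step inverts the fractional part left over by the previous one):
  283 = 1*174 + 109, so a_0 = 1.
  174 = 1*109 + 65, so a_1 = 1.
  109 = 1*65 + 44, so a_2 = 1.
  65 = 1*44 + 21, so a_3 = 1.
  44 = 2*21 + 2, so a_4 = 2.
  21 = 10*2 + 1, so a_5 = 10.
  2 = 2*1 + 0, so a_6 = 2.
The remainder reaches 0 after 7 divisions, so the expansion has 7 partial quotients, read off in order.

[1; 1, 1, 1, 2, 10, 2]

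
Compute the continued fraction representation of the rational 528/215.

[2; 2, 5, 6, 3]

Run the Euclidean algorithm on 528 and 215; the successive quotients are the partial quotients a_0, a_1, ... (each step inverts the fractional part left over by the previous one):
  528 = 2*215 + 98, so a_0 = 2.
  215 = 2*98 + 19, so a_1 = 2.
  98 = 5*19 + 3, so a_2 = 5.
  19 = 6*3 + 1, so a_3 = 6.
  3 = 3*1 + 0, so a_4 = 3.
The remainder reaches 0 after 5 divisions, so the expansion has 5 partial quotients, read off in order.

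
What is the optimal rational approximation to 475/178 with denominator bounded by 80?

8/3

Expand x = 475/178 as a continued fraction with the Euclidean algorithm:
  475 = 2*178 + 119, so a_0 = 2.
  178 = 1*119 + 59, so a_1 = 1.
  119 = 2*59 + 1, so a_2 = 2.
  59 = 59*1 + 0, so a_3 = 59.
so x = [2; 1, 2, 59].
Convergents (p_i = a_i*p_{i-1} + p_{i-2}, q_i = a_i*q_{i-1} + q_{i-2} with p_{-2}=0, p_{-1}=1, q_{-2}=1, q_{-1}=0), until the denominator exceeds 80:
  i=0: a_0=2, p_0 = 2*1 + 0 = 2, q_0 = 2*0 + 1 = 1.
  i=1: a_1=1, p_1 = 1*2 + 1 = 3, q_1 = 1*1 + 0 = 1.
  i=2: a_2=2, p_2 = 2*3 + 2 = 8, q_2 = 2*1 + 1 = 3.
  i=3: a_3=59, p_3 = 59*8 + 3 = 475, q_3 = 59*3 + 1 = 178.
q_3 = 178 > 80, so the last convergent with denominator <= 80 is p_2/q_2 = 8/3.
The closest fraction with denominator <= 80 is either p_2/q_2 or the intermediate fraction (k*p_2 + p_1)/(k*q_2 + q_1) with the largest k >= 1 whose denominator stays <= 80; these approach x as k grows, and every other convergent or intermediate fraction in range is farther away.
Largest k: floor((80 - q_1)/q_2) = floor((80 - 1)/3) = 26.
That gives (26*8 + 3)/(26*3 + 1) = 211/79.
Compare the errors: |x - 8/3| = |475*3 - 8*178|/(178*3) = 1/534, and |x - 211/79| = |475*79 - 211*178|/(178*79) = 33/14062.
Cross-multiplying, 1*14062 = 14062 < 17622 = 33*534, so 1/534 is smaller: the convergent 8/3 is closer to x than 211/79.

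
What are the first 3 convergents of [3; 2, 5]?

Using the convergent recurrence p_i = a_i*p_{i-1} + p_{i-2}, q_i = a_i*q_{i-1} + q_{i-2} with p_{-2}=0, p_{-1}=1, q_{-2}=1, q_{-1}=0:
  i=0: a_0=3, p_0 = 3*1 + 0 = 3, q_0 = 3*0 + 1 = 1.
  i=1: a_1=2, p_1 = 2*3 + 1 = 7, q_1 = 2*1 + 0 = 2.
  i=2: a_2=5, p_2 = 5*7 + 3 = 38, q_2 = 5*2 + 1 = 11.

3/1, 7/2, 38/11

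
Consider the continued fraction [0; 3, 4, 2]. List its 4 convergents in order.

Using the convergent recurrence p_i = a_i*p_{i-1} + p_{i-2}, q_i = a_i*q_{i-1} + q_{i-2} with p_{-2}=0, p_{-1}=1, q_{-2}=1, q_{-1}=0:
  i=0: a_0=0, p_0 = 0*1 + 0 = 0, q_0 = 0*0 + 1 = 1.
  i=1: a_1=3, p_1 = 3*0 + 1 = 1, q_1 = 3*1 + 0 = 3.
  i=2: a_2=4, p_2 = 4*1 + 0 = 4, q_2 = 4*3 + 1 = 13.
  i=3: a_3=2, p_3 = 2*4 + 1 = 9, q_3 = 2*13 + 3 = 29.

0/1, 1/3, 4/13, 9/29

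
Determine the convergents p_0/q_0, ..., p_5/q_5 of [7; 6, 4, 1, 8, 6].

7/1, 43/6, 179/25, 222/31, 1955/273, 11952/1669

Using the convergent recurrence p_i = a_i*p_{i-1} + p_{i-2}, q_i = a_i*q_{i-1} + q_{i-2} with p_{-2}=0, p_{-1}=1, q_{-2}=1, q_{-1}=0:
  i=0: a_0=7, p_0 = 7*1 + 0 = 7, q_0 = 7*0 + 1 = 1.
  i=1: a_1=6, p_1 = 6*7 + 1 = 43, q_1 = 6*1 + 0 = 6.
  i=2: a_2=4, p_2 = 4*43 + 7 = 179, q_2 = 4*6 + 1 = 25.
  i=3: a_3=1, p_3 = 1*179 + 43 = 222, q_3 = 1*25 + 6 = 31.
  i=4: a_4=8, p_4 = 8*222 + 179 = 1955, q_4 = 8*31 + 25 = 273.
  i=5: a_5=6, p_5 = 6*1955 + 222 = 11952, q_5 = 6*273 + 31 = 1669.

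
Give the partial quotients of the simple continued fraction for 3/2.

Run the Euclidean algorithm on 3 and 2; the successive quotients are the partial quotients a_0, a_1, ... (each step inverts the fractional part left over by the previous one):
  3 = 1*2 + 1, so a_0 = 1.
  2 = 2*1 + 0, so a_1 = 2.
The remainder reaches 0 after 2 divisions, so the expansion has 2 partial quotients, read off in order.

[1; 2]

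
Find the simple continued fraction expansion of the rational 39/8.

[4; 1, 7]

Run the Euclidean algorithm on 39 and 8; the successive quotients are the partial quotients a_0, a_1, ... (each step inverts the fractional part left over by the previous one):
  39 = 4*8 + 7, so a_0 = 4.
  8 = 1*7 + 1, so a_1 = 1.
  7 = 7*1 + 0, so a_2 = 7.
The remainder reaches 0 after 3 divisions, so the expansion has 3 partial quotients, read off in order.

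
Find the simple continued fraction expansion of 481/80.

Run the Euclidean algorithm on 481 and 80; the successive quotients are the partial quotients a_0, a_1, ... (each step inverts the fractional part left over by the previous one):
  481 = 6*80 + 1, so a_0 = 6.
  80 = 80*1 + 0, so a_1 = 80.
The remainder reaches 0 after 2 divisions, so the expansion has 2 partial quotients, read off in order.

[6; 80]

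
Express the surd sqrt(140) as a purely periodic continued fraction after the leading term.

[11; (1, 4, 1, 22)]

Write x_i = (sqrt(140) + m_i)/d_i with (m_0, d_0) = (0, 1). a_0 = floor(sqrt(140)) = 11, since 11^2 = 121 <= 140 < 144 = 12^2.
Iterate m_{i+1} = d_i*a_i - m_i, d_{i+1} = (140 - m_{i+1}^2)/d_i, a_{i+1} = floor((a_0 + m_{i+1})/d_{i+1}):
  m_1 = 1*11 - 0 = 11, d_1 = (140 - 11^2)/1 = 19/1 = 19, a_1 = floor((11 + 11)/19) = 1.
  m_2 = 19*1 - 11 = 8, d_2 = (140 - 8^2)/19 = 76/19 = 4, a_2 = floor((11 + 8)/4) = 4.
  m_3 = 4*4 - 8 = 8, d_3 = (140 - 8^2)/4 = 76/4 = 19, a_3 = floor((11 + 8)/19) = 1.
  m_4 = 19*1 - 8 = 11, d_4 = (140 - 11^2)/19 = 19/19 = 1, a_4 = floor((11 + 11)/1) = 22.
  m_5 = 1*22 - 11 = 11, d_5 = (140 - 11^2)/1 = 19/1 = 19: (m_5, d_5) = (m_1, d_1) = (11, 19), so from here the quotients repeat a_1, ..., a_4; the period length is 4.
Hence the expansion of sqrt(140) is a_0 = 11 followed by the repeating block 1, 4, 1, 22 (period 4).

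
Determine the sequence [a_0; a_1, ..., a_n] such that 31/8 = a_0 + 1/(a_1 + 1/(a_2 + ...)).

[3; 1, 7]

Run the Euclidean algorithm on 31 and 8; the successive quotients are the partial quotients a_0, a_1, ... (each step inverts the fractional part left over by the previous one):
  31 = 3*8 + 7, so a_0 = 3.
  8 = 1*7 + 1, so a_1 = 1.
  7 = 7*1 + 0, so a_2 = 7.
The remainder reaches 0 after 3 divisions, so the expansion has 3 partial quotients, read off in order.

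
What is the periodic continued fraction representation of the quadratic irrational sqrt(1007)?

[31; (1, 2, 1, 2, 1, 62)]

Write x_i = (sqrt(1007) + m_i)/d_i with (m_0, d_0) = (0, 1). a_0 = floor(sqrt(1007)) = 31, since 31^2 = 961 <= 1007 < 1024 = 32^2.
Iterate m_{i+1} = d_i*a_i - m_i, d_{i+1} = (1007 - m_{i+1}^2)/d_i, a_{i+1} = floor((a_0 + m_{i+1})/d_{i+1}):
  m_1 = 1*31 - 0 = 31, d_1 = (1007 - 31^2)/1 = 46/1 = 46, a_1 = floor((31 + 31)/46) = 1.
  m_2 = 46*1 - 31 = 15, d_2 = (1007 - 15^2)/46 = 782/46 = 17, a_2 = floor((31 + 15)/17) = 2.
  m_3 = 17*2 - 15 = 19, d_3 = (1007 - 19^2)/17 = 646/17 = 38, a_3 = floor((31 + 19)/38) = 1.
  m_4 = 38*1 - 19 = 19, d_4 = (1007 - 19^2)/38 = 646/38 = 17, a_4 = floor((31 + 19)/17) = 2.
  m_5 = 17*2 - 19 = 15, d_5 = (1007 - 15^2)/17 = 782/17 = 46, a_5 = floor((31 + 15)/46) = 1.
  m_6 = 46*1 - 15 = 31, d_6 = (1007 - 31^2)/46 = 46/46 = 1, a_6 = floor((31 + 31)/1) = 62.
  m_7 = 1*62 - 31 = 31, d_7 = (1007 - 31^2)/1 = 46/1 = 46: (m_7, d_7) = (m_1, d_1) = (31, 46), so from here the quotients repeat a_1, ..., a_6; the period length is 6.
Hence the expansion of sqrt(1007) is a_0 = 31 followed by the repeating block 1, 2, 1, 2, 1, 62 (period 6).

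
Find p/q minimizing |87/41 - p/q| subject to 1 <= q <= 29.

53/25

Expand x = 87/41 as a continued fraction with the Euclidean algorithm:
  87 = 2*41 + 5, so a_0 = 2.
  41 = 8*5 + 1, so a_1 = 8.
  5 = 5*1 + 0, so a_2 = 5.
so x = [2; 8, 5].
Convergents (p_i = a_i*p_{i-1} + p_{i-2}, q_i = a_i*q_{i-1} + q_{i-2} with p_{-2}=0, p_{-1}=1, q_{-2}=1, q_{-1}=0), until the denominator exceeds 29:
  i=0: a_0=2, p_0 = 2*1 + 0 = 2, q_0 = 2*0 + 1 = 1.
  i=1: a_1=8, p_1 = 8*2 + 1 = 17, q_1 = 8*1 + 0 = 8.
  i=2: a_2=5, p_2 = 5*17 + 2 = 87, q_2 = 5*8 + 1 = 41.
q_2 = 41 > 29, so the last convergent with denominator <= 29 is p_1/q_1 = 17/8.
The closest fraction with denominator <= 29 is either p_1/q_1 or the intermediate fraction (k*p_1 + p_0)/(k*q_1 + q_0) with the largest k >= 1 whose denominator stays <= 29; these approach x as k grows, and every other convergent or intermediate fraction in range is farther away.
Largest k: floor((29 - q_0)/q_1) = floor((29 - 1)/8) = 3.
That gives (3*17 + 2)/(3*8 + 1) = 53/25.
Compare the errors: |x - 17/8| = |87*8 - 17*41|/(41*8) = 1/328, and |x - 53/25| = |87*25 - 53*41|/(41*25) = 2/1025.
Cross-multiplying, 2*328 = 656 < 1025 = 1*1025, so 2/1025 is smaller: the intermediate fraction 53/25 is closer to x than 17/8.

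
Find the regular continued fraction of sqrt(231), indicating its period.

[15; (5, 30)]

Write x_i = (sqrt(231) + m_i)/d_i with (m_0, d_0) = (0, 1). a_0 = floor(sqrt(231)) = 15, since 15^2 = 225 <= 231 < 256 = 16^2.
Iterate m_{i+1} = d_i*a_i - m_i, d_{i+1} = (231 - m_{i+1}^2)/d_i, a_{i+1} = floor((a_0 + m_{i+1})/d_{i+1}):
  m_1 = 1*15 - 0 = 15, d_1 = (231 - 15^2)/1 = 6/1 = 6, a_1 = floor((15 + 15)/6) = 5.
  m_2 = 6*5 - 15 = 15, d_2 = (231 - 15^2)/6 = 6/6 = 1, a_2 = floor((15 + 15)/1) = 30.
  m_3 = 1*30 - 15 = 15, d_3 = (231 - 15^2)/1 = 6/1 = 6: (m_3, d_3) = (m_1, d_1) = (15, 6), so from here the quotients repeat a_1, a_2; the period length is 2.
Hence the expansion of sqrt(231) is a_0 = 15 followed by the repeating block 5, 30 (period 2).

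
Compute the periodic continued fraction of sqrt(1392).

Write x_i = (sqrt(1392) + m_i)/d_i with (m_0, d_0) = (0, 1). a_0 = floor(sqrt(1392)) = 37, since 37^2 = 1369 <= 1392 < 1444 = 38^2.
Iterate m_{i+1} = d_i*a_i - m_i, d_{i+1} = (1392 - m_{i+1}^2)/d_i, a_{i+1} = floor((a_0 + m_{i+1})/d_{i+1}):
  m_1 = 1*37 - 0 = 37, d_1 = (1392 - 37^2)/1 = 23/1 = 23, a_1 = floor((37 + 37)/23) = 3.
  m_2 = 23*3 - 37 = 32, d_2 = (1392 - 32^2)/23 = 368/23 = 16, a_2 = floor((37 + 32)/16) = 4.
  m_3 = 16*4 - 32 = 32, d_3 = (1392 - 32^2)/16 = 368/16 = 23, a_3 = floor((37 + 32)/23) = 3.
  m_4 = 23*3 - 32 = 37, d_4 = (1392 - 37^2)/23 = 23/23 = 1, a_4 = floor((37 + 37)/1) = 74.
  m_5 = 1*74 - 37 = 37, d_5 = (1392 - 37^2)/1 = 23/1 = 23: (m_5, d_5) = (m_1, d_1) = (37, 23), so from here the quotients repeat a_1, ..., a_4; the period length is 4.
Hence the expansion of sqrt(1392) is a_0 = 37 followed by the repeating block 3, 4, 3, 74 (period 4).

[37; (3, 4, 3, 74)]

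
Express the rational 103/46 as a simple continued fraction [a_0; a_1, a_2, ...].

[2; 4, 5, 2]

Run the Euclidean algorithm on 103 and 46; the successive quotients are the partial quotients a_0, a_1, ... (each step inverts the fractional part left over by the previous one):
  103 = 2*46 + 11, so a_0 = 2.
  46 = 4*11 + 2, so a_1 = 4.
  11 = 5*2 + 1, so a_2 = 5.
  2 = 2*1 + 0, so a_3 = 2.
The remainder reaches 0 after 4 divisions, so the expansion has 4 partial quotients, read off in order.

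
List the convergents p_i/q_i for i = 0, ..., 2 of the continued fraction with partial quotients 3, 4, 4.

3/1, 13/4, 55/17

Using the convergent recurrence p_i = a_i*p_{i-1} + p_{i-2}, q_i = a_i*q_{i-1} + q_{i-2} with p_{-2}=0, p_{-1}=1, q_{-2}=1, q_{-1}=0:
  i=0: a_0=3, p_0 = 3*1 + 0 = 3, q_0 = 3*0 + 1 = 1.
  i=1: a_1=4, p_1 = 4*3 + 1 = 13, q_1 = 4*1 + 0 = 4.
  i=2: a_2=4, p_2 = 4*13 + 3 = 55, q_2 = 4*4 + 1 = 17.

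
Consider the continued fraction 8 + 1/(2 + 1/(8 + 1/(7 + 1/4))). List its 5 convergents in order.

Using the convergent recurrence p_i = a_i*p_{i-1} + p_{i-2}, q_i = a_i*q_{i-1} + q_{i-2} with p_{-2}=0, p_{-1}=1, q_{-2}=1, q_{-1}=0:
  i=0: a_0=8, p_0 = 8*1 + 0 = 8, q_0 = 8*0 + 1 = 1.
  i=1: a_1=2, p_1 = 2*8 + 1 = 17, q_1 = 2*1 + 0 = 2.
  i=2: a_2=8, p_2 = 8*17 + 8 = 144, q_2 = 8*2 + 1 = 17.
  i=3: a_3=7, p_3 = 7*144 + 17 = 1025, q_3 = 7*17 + 2 = 121.
  i=4: a_4=4, p_4 = 4*1025 + 144 = 4244, q_4 = 4*121 + 17 = 501.

8/1, 17/2, 144/17, 1025/121, 4244/501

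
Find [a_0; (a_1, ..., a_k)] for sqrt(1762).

Write x_i = (sqrt(1762) + m_i)/d_i with (m_0, d_0) = (0, 1). a_0 = floor(sqrt(1762)) = 41, since 41^2 = 1681 <= 1762 < 1764 = 42^2.
Iterate m_{i+1} = d_i*a_i - m_i, d_{i+1} = (1762 - m_{i+1}^2)/d_i, a_{i+1} = floor((a_0 + m_{i+1})/d_{i+1}):
  m_1 = 1*41 - 0 = 41, d_1 = (1762 - 41^2)/1 = 81/1 = 81, a_1 = floor((41 + 41)/81) = 1.
  m_2 = 81*1 - 41 = 40, d_2 = (1762 - 40^2)/81 = 162/81 = 2, a_2 = floor((41 + 40)/2) = 40.
  m_3 = 2*40 - 40 = 40, d_3 = (1762 - 40^2)/2 = 162/2 = 81, a_3 = floor((41 + 40)/81) = 1.
  m_4 = 81*1 - 40 = 41, d_4 = (1762 - 41^2)/81 = 81/81 = 1, a_4 = floor((41 + 41)/1) = 82.
  m_5 = 1*82 - 41 = 41, d_5 = (1762 - 41^2)/1 = 81/1 = 81: (m_5, d_5) = (m_1, d_1) = (41, 81), so from here the quotients repeat a_1, ..., a_4; the period length is 4.
Hence the expansion of sqrt(1762) is a_0 = 41 followed by the repeating block 1, 40, 1, 82 (period 4).

[41; (1, 40, 1, 82)]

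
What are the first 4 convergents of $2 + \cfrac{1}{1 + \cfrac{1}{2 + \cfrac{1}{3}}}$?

Using the convergent recurrence p_i = a_i*p_{i-1} + p_{i-2}, q_i = a_i*q_{i-1} + q_{i-2} with p_{-2}=0, p_{-1}=1, q_{-2}=1, q_{-1}=0:
  i=0: a_0=2, p_0 = 2*1 + 0 = 2, q_0 = 2*0 + 1 = 1.
  i=1: a_1=1, p_1 = 1*2 + 1 = 3, q_1 = 1*1 + 0 = 1.
  i=2: a_2=2, p_2 = 2*3 + 2 = 8, q_2 = 2*1 + 1 = 3.
  i=3: a_3=3, p_3 = 3*8 + 3 = 27, q_3 = 3*3 + 1 = 10.

2/1, 3/1, 8/3, 27/10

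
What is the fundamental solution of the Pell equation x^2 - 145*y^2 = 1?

First expand sqrt(145) as a continued fraction. With x_i = (sqrt(145) + m_i)/d_i and (m_0, d_0) = (0, 1): a_0 = floor(sqrt(145)) = 12, since 12^2 = 144 <= 145 < 169 = 13^2.
Iterate m_{i+1} = d_i*a_i - m_i, d_{i+1} = (145 - m_{i+1}^2)/d_i, a_{i+1} = floor((a_0 + m_{i+1})/d_{i+1}):
  m_1 = 1*12 - 0 = 12, d_1 = (145 - 12^2)/1 = 1/1 = 1, a_1 = floor((12 + 12)/1) = 24.
  m_2 = 1*24 - 12 = 12, d_2 = (145 - 12^2)/1 = 1/1 = 1: (m_2, d_2) = (m_1, d_1) = (12, 1), so from here the quotient a_1 repeats; the period length is 1.
So sqrt(145) = [12; (24)] with period length k = 1.
k is odd, so (p_{k-1}, q_{k-1}) only solves x^2 - 145y^2 = -1 and the fundamental solution of x^2 - 145y^2 = 1 is (p_{2k-1}, q_{2k-1}) = (p_1, q_1); compute convergents through index 1, running through the period twice.
Convergents (p_i = a_i*p_{i-1} + p_{i-2}, q_i = a_i*q_{i-1} + q_{i-2} with p_{-2}=0, p_{-1}=1, q_{-2}=1, q_{-1}=0):
  i=0: a_0=12, p_0 = 12*1 + 0 = 12, q_0 = 12*0 + 1 = 1.
  i=1: a_1=24, p_1 = 24*12 + 1 = 289, q_1 = 24*1 + 0 = 24.
Indeed p_0^2 - 145*q_0^2 = 144 - 145 = -1, not +1.
Check: 289^2 - 145*24^2 = 83521 - 83520 = 1, so (x, y) = (289, 24) solves the equation, and by the theorem it is the least positive solution.

(x, y) = (289, 24)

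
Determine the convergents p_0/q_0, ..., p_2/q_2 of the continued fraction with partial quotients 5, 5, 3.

Using the convergent recurrence p_i = a_i*p_{i-1} + p_{i-2}, q_i = a_i*q_{i-1} + q_{i-2} with p_{-2}=0, p_{-1}=1, q_{-2}=1, q_{-1}=0:
  i=0: a_0=5, p_0 = 5*1 + 0 = 5, q_0 = 5*0 + 1 = 1.
  i=1: a_1=5, p_1 = 5*5 + 1 = 26, q_1 = 5*1 + 0 = 5.
  i=2: a_2=3, p_2 = 3*26 + 5 = 83, q_2 = 3*5 + 1 = 16.

5/1, 26/5, 83/16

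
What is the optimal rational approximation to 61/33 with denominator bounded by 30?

37/20

Expand x = 61/33 as a continued fraction with the Euclidean algorithm:
  61 = 1*33 + 28, so a_0 = 1.
  33 = 1*28 + 5, so a_1 = 1.
  28 = 5*5 + 3, so a_2 = 5.
  5 = 1*3 + 2, so a_3 = 1.
  3 = 1*2 + 1, so a_4 = 1.
  2 = 2*1 + 0, so a_5 = 2.
so x = [1; 1, 5, 1, 1, 2].
Convergents (p_i = a_i*p_{i-1} + p_{i-2}, q_i = a_i*q_{i-1} + q_{i-2} with p_{-2}=0, p_{-1}=1, q_{-2}=1, q_{-1}=0), until the denominator exceeds 30:
  i=0: a_0=1, p_0 = 1*1 + 0 = 1, q_0 = 1*0 + 1 = 1.
  i=1: a_1=1, p_1 = 1*1 + 1 = 2, q_1 = 1*1 + 0 = 1.
  i=2: a_2=5, p_2 = 5*2 + 1 = 11, q_2 = 5*1 + 1 = 6.
  i=3: a_3=1, p_3 = 1*11 + 2 = 13, q_3 = 1*6 + 1 = 7.
  i=4: a_4=1, p_4 = 1*13 + 11 = 24, q_4 = 1*7 + 6 = 13.
  i=5: a_5=2, p_5 = 2*24 + 13 = 61, q_5 = 2*13 + 7 = 33.
q_5 = 33 > 30, so the last convergent with denominator <= 30 is p_4/q_4 = 24/13.
The closest fraction with denominator <= 30 is either p_4/q_4 or the intermediate fraction (k*p_4 + p_3)/(k*q_4 + q_3) with the largest k >= 1 whose denominator stays <= 30; these approach x as k grows, and every other convergent or intermediate fraction in range is farther away.
Largest k: floor((30 - q_3)/q_4) = floor((30 - 7)/13) = 1.
That gives (1*24 + 13)/(1*13 + 7) = 37/20.
Compare the errors: |x - 24/13| = |61*13 - 24*33|/(33*13) = 1/429, and |x - 37/20| = |61*20 - 37*33|/(33*20) = 1/660.
Cross-multiplying, 1*429 = 429 < 660 = 1*660, so 1/660 is smaller: the intermediate fraction 37/20 is closer to x than 24/13.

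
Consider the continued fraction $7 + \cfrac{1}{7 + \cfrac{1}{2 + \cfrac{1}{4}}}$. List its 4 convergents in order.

7/1, 50/7, 107/15, 478/67

Using the convergent recurrence p_i = a_i*p_{i-1} + p_{i-2}, q_i = a_i*q_{i-1} + q_{i-2} with p_{-2}=0, p_{-1}=1, q_{-2}=1, q_{-1}=0:
  i=0: a_0=7, p_0 = 7*1 + 0 = 7, q_0 = 7*0 + 1 = 1.
  i=1: a_1=7, p_1 = 7*7 + 1 = 50, q_1 = 7*1 + 0 = 7.
  i=2: a_2=2, p_2 = 2*50 + 7 = 107, q_2 = 2*7 + 1 = 15.
  i=3: a_3=4, p_3 = 4*107 + 50 = 478, q_3 = 4*15 + 7 = 67.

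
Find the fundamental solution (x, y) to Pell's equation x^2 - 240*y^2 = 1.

First expand sqrt(240) as a continued fraction. With x_i = (sqrt(240) + m_i)/d_i and (m_0, d_0) = (0, 1): a_0 = floor(sqrt(240)) = 15, since 15^2 = 225 <= 240 < 256 = 16^2.
Iterate m_{i+1} = d_i*a_i - m_i, d_{i+1} = (240 - m_{i+1}^2)/d_i, a_{i+1} = floor((a_0 + m_{i+1})/d_{i+1}):
  m_1 = 1*15 - 0 = 15, d_1 = (240 - 15^2)/1 = 15/1 = 15, a_1 = floor((15 + 15)/15) = 2.
  m_2 = 15*2 - 15 = 15, d_2 = (240 - 15^2)/15 = 15/15 = 1, a_2 = floor((15 + 15)/1) = 30.
  m_3 = 1*30 - 15 = 15, d_3 = (240 - 15^2)/1 = 15/1 = 15: (m_3, d_3) = (m_1, d_1) = (15, 15), so from here the quotients repeat a_1, a_2; the period length is 2.
So sqrt(240) = [15; (2, 30)] with period length k = 2.
k is even, so the fundamental solution of x^2 - 240y^2 = 1 is (p_{k-1}, q_{k-1}) = (p_1, q_1); compute convergents through index 1.
Convergents (p_i = a_i*p_{i-1} + p_{i-2}, q_i = a_i*q_{i-1} + q_{i-2} with p_{-2}=0, p_{-1}=1, q_{-2}=1, q_{-1}=0):
  i=0: a_0=15, p_0 = 15*1 + 0 = 15, q_0 = 15*0 + 1 = 1.
  i=1: a_1=2, p_1 = 2*15 + 1 = 31, q_1 = 2*1 + 0 = 2.
Check: 31^2 - 240*2^2 = 961 - 960 = 1, so (x, y) = (31, 2) solves the equation, and by the theorem it is the least positive solution.

(x, y) = (31, 2)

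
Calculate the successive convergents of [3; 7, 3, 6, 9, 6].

3/1, 22/7, 69/22, 436/139, 3993/1273, 24394/7777

Using the convergent recurrence p_i = a_i*p_{i-1} + p_{i-2}, q_i = a_i*q_{i-1} + q_{i-2} with p_{-2}=0, p_{-1}=1, q_{-2}=1, q_{-1}=0:
  i=0: a_0=3, p_0 = 3*1 + 0 = 3, q_0 = 3*0 + 1 = 1.
  i=1: a_1=7, p_1 = 7*3 + 1 = 22, q_1 = 7*1 + 0 = 7.
  i=2: a_2=3, p_2 = 3*22 + 3 = 69, q_2 = 3*7 + 1 = 22.
  i=3: a_3=6, p_3 = 6*69 + 22 = 436, q_3 = 6*22 + 7 = 139.
  i=4: a_4=9, p_4 = 9*436 + 69 = 3993, q_4 = 9*139 + 22 = 1273.
  i=5: a_5=6, p_5 = 6*3993 + 436 = 24394, q_5 = 6*1273 + 139 = 7777.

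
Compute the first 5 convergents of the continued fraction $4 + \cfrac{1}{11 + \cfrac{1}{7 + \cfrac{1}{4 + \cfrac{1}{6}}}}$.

Using the convergent recurrence p_i = a_i*p_{i-1} + p_{i-2}, q_i = a_i*q_{i-1} + q_{i-2} with p_{-2}=0, p_{-1}=1, q_{-2}=1, q_{-1}=0:
  i=0: a_0=4, p_0 = 4*1 + 0 = 4, q_0 = 4*0 + 1 = 1.
  i=1: a_1=11, p_1 = 11*4 + 1 = 45, q_1 = 11*1 + 0 = 11.
  i=2: a_2=7, p_2 = 7*45 + 4 = 319, q_2 = 7*11 + 1 = 78.
  i=3: a_3=4, p_3 = 4*319 + 45 = 1321, q_3 = 4*78 + 11 = 323.
  i=4: a_4=6, p_4 = 6*1321 + 319 = 8245, q_4 = 6*323 + 78 = 2016.

4/1, 45/11, 319/78, 1321/323, 8245/2016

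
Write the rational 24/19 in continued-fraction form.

Run the Euclidean algorithm on 24 and 19; the successive quotients are the partial quotients a_0, a_1, ... (each step inverts the fractional part left over by the previous one):
  24 = 1*19 + 5, so a_0 = 1.
  19 = 3*5 + 4, so a_1 = 3.
  5 = 1*4 + 1, so a_2 = 1.
  4 = 4*1 + 0, so a_3 = 4.
The remainder reaches 0 after 4 divisions, so the expansion has 4 partial quotients, read off in order.

[1; 3, 1, 4]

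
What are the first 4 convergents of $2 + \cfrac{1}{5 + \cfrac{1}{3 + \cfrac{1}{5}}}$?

Using the convergent recurrence p_i = a_i*p_{i-1} + p_{i-2}, q_i = a_i*q_{i-1} + q_{i-2} with p_{-2}=0, p_{-1}=1, q_{-2}=1, q_{-1}=0:
  i=0: a_0=2, p_0 = 2*1 + 0 = 2, q_0 = 2*0 + 1 = 1.
  i=1: a_1=5, p_1 = 5*2 + 1 = 11, q_1 = 5*1 + 0 = 5.
  i=2: a_2=3, p_2 = 3*11 + 2 = 35, q_2 = 3*5 + 1 = 16.
  i=3: a_3=5, p_3 = 5*35 + 11 = 186, q_3 = 5*16 + 5 = 85.

2/1, 11/5, 35/16, 186/85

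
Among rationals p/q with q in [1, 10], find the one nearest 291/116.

Expand x = 291/116 as a continued fraction with the Euclidean algorithm:
  291 = 2*116 + 59, so a_0 = 2.
  116 = 1*59 + 57, so a_1 = 1.
  59 = 1*57 + 2, so a_2 = 1.
  57 = 28*2 + 1, so a_3 = 28.
  2 = 2*1 + 0, so a_4 = 2.
so x = [2; 1, 1, 28, 2].
Convergents (p_i = a_i*p_{i-1} + p_{i-2}, q_i = a_i*q_{i-1} + q_{i-2} with p_{-2}=0, p_{-1}=1, q_{-2}=1, q_{-1}=0), until the denominator exceeds 10:
  i=0: a_0=2, p_0 = 2*1 + 0 = 2, q_0 = 2*0 + 1 = 1.
  i=1: a_1=1, p_1 = 1*2 + 1 = 3, q_1 = 1*1 + 0 = 1.
  i=2: a_2=1, p_2 = 1*3 + 2 = 5, q_2 = 1*1 + 1 = 2.
  i=3: a_3=28, p_3 = 28*5 + 3 = 143, q_3 = 28*2 + 1 = 57.
q_3 = 57 > 10, so the last convergent with denominator <= 10 is p_2/q_2 = 5/2.
The closest fraction with denominator <= 10 is either p_2/q_2 or the intermediate fraction (k*p_2 + p_1)/(k*q_2 + q_1) with the largest k >= 1 whose denominator stays <= 10; these approach x as k grows, and every other convergent or intermediate fraction in range is farther away.
Largest k: floor((10 - q_1)/q_2) = floor((10 - 1)/2) = 4.
That gives (4*5 + 3)/(4*2 + 1) = 23/9.
Compare the errors: |x - 5/2| = |291*2 - 5*116|/(116*2) = 2/232, and |x - 23/9| = |291*9 - 23*116|/(116*9) = 49/1044.
Cross-multiplying, 2*1044 = 2088 < 11368 = 49*232, so 2/232 is smaller: the convergent 5/2 is closer to x than 23/9.

5/2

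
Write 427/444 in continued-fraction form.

[0; 1, 25, 8, 2]

Run the Euclidean algorithm on 427 and 444; the successive quotients are the partial quotients a_0, a_1, ... (each step inverts the fractional part left over by the previous one):
  427 = 0*444 + 427, so a_0 = 0.
  444 = 1*427 + 17, so a_1 = 1.
  427 = 25*17 + 2, so a_2 = 25.
  17 = 8*2 + 1, so a_3 = 8.
  2 = 2*1 + 0, so a_4 = 2.
The remainder reaches 0 after 5 divisions, so the expansion has 5 partial quotients, read off in order.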